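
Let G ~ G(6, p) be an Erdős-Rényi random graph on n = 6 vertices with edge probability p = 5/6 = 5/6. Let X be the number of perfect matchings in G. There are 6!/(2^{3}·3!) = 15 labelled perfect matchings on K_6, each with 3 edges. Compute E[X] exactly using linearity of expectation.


K_6 has 6!/(2^{3}·3!) = 15 labelled perfect matchings.
For each such perfect matching H, let X_H = 1 if all 3 edges of H are present in G. Then P[X_H = 1] = p^{3} = (5/6)^{3} = 125/216.
By linearity: E[X] = Σ_H E[X_H] = 15 · p^{3} = 15 · 125/216 = 625/72.
Numerically: E[X] ≈ 8.681.

E[X] = 15 · (5/6)^{3} = 625/72 ≈ 8.681.


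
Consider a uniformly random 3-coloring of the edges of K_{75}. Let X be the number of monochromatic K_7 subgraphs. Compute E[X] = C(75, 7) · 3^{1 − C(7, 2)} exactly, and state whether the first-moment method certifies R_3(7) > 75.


E[X] = C(75, 7) · 3^{1 − 21} = 1984829850 · 3^{−20} = 1984829850/3486784401.
As a reduced fraction: E[X] = 220536650/387420489 ≈ 0.5692.
Is E[X] < 1? YES.
Since E[X] < 1, there exists a 3-coloring of K_{75} with no monochromatic K_7; hence R_3(7) > 75.

E[X] = 220536650/387420489 ≈ 0.5692; E[X] < 1, so R_3(7) > 75.


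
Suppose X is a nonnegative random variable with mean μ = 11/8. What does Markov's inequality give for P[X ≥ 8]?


μ = E[X] = 11/8, a = 8.
Markov: P[X ≥ 8] ≤ μ/a = (11/8)/8 = 11/64.
Numerically: ≈ 0.172.
(Since a = 8 > μ = 1.375, the bound 11/64 is < 1 and informative.)

P[X ≥ 8] ≤ 11/64 ≈ 0.172.


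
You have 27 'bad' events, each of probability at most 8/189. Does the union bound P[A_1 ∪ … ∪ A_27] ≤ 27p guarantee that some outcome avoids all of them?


Union bound: P[∪_{i=1}^{27} A_i] ≤ Σ_i P[A_i] ≤ 27·p = 27·(8/189) = 8/7.
Numerically: 8/7 ≈ 1.142857.
Is 8/7 < 1? NO.
Since the bound 8/7 is ≥ 1, the union bound is uninformative here; it does NOT by itself certify existence.

27·p = 8/7 ≈ 1.142857; existence NOT certified by the union bound.


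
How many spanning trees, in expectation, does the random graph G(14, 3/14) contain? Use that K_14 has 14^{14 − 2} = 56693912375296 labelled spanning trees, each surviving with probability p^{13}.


K_14 has 14^{14 − 2} = 56693912375296 labelled spanning trees.
For each such spanning tree H, let X_H = 1 if all 13 edges of H are present in G. Then P[X_H = 1] = p^{13} = (3/14)^{13} = 1594323/793714773254144.
Summing the indicators: E[X] = Σ_H E[X_H] = 56693912375296 · p^{13} = 56693912375296 · 1594323/793714773254144 = 1594323/14.
Numerically: E[X] ≈ 113880.

E[X] = 56693912375296 · (3/14)^{13} = 1594323/14 ≈ 113880.


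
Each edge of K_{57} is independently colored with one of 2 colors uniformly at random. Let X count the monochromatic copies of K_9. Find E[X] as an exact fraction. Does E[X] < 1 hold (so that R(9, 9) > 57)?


E[X] = C(57, 9) · 2^{1 − 36} = 8996462475 · 2^{−35} = 8996462475/34359738368.
As a reduced fraction: E[X] = 8996462475/34359738368 ≈ 0.261832.
Is E[X] < 1? YES.
Since E[X] < 1, there exists a 2-coloring of K_{57} with no monochromatic K_9; hence R(9, 9) > 57.

E[X] = 8996462475/34359738368 ≈ 0.261832; E[X] < 1, so R(9, 9) > 57.


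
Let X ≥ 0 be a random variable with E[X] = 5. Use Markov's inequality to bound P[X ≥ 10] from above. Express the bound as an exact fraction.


μ = E[X] = 5, a = 10.
Markov: P[X ≥ 10] ≤ μ/a = (5)/10 = 1/2.
Numerically: ≈ 0.500.
(Since a = 10 > μ = 5.000, the bound 1/2 is < 1 and informative.)

P[X ≥ 10] ≤ 1/2 ≈ 0.500.


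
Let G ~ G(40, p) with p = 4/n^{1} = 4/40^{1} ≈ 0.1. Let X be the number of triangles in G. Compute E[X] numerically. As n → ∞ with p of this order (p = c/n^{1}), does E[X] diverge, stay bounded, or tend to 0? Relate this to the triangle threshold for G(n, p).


Number of potential triangles: C(40, 3) = 9880.
Each occurs with probability p³ ≈ (0.1)³ ≈ 1.000000e-03.
By linearity: E[X] = C(40, 3)·p³ ≈ 9880 · 1.000000e-03 ≈ 9.8800.
Here α = 1, so p = 4/n is exactly at the triangle threshold p ~ 1/n. Asymptotically E[X] → c³/6 = 4³/6 = 32/3 ≈ 10.6667, a bounded constant. In this regime the triangle count is asymptotically Poisson(c³/6).

E[X] ≈ 9.8800; in regime p = Θ(1/n^{1}) E[X] stays bounded (at the triangle threshold p ~ 1/n).


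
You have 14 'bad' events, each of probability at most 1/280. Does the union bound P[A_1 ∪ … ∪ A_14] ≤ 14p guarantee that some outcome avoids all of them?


Union bound: P[∪_{i=1}^{14} A_i] ≤ Σ_i P[A_i] ≤ 14·p = 14·(1/280) = 1/20.
Numerically: 1/20 ≈ 0.050000.
Is 1/20 < 1? YES.
Since P[∪ A_i] ≤ 1/20 < 1, the complement has P[∩ A_i^c] ≥ 1 − 1/20 = 19/20 > 0, so some outcome avoids every A_i.

14·p = 1/20 ≈ 0.050000; existence CERTIFIED by the union bound.


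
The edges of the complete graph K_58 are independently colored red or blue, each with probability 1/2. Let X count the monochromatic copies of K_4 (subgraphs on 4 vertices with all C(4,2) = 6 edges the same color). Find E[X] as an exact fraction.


Let X = Σ_S X_S over the C(58, 4) = 424270 subsets S of size 4, where X_S = 1 if the K_4 on S is monochromatic.
For a fixed S, the K_4 on S has C(4, 2) = 6 edges. P[all 6 edges red] = (1/2)^6, and likewise for blue, so P[monochromatic] = 2·(1/2)^6 = 2^{1 − 6} = 1/32.
By linearity of expectation: E[X] = C(58, 4) · 2^{1 − 6} = 424270 · 1/32 = 212135/16.
Numerically: E[X] ≈ 13258.438.

E[X] = C(58,4)·2^(1−C(4,2)) = 212135/16 ≈ 13258.438.


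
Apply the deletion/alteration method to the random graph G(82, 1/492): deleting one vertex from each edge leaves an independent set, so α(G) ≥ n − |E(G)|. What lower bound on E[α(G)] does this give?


E[|E(G)|] = C(82, 2)·p = 3321 · (1/492) = 27/4.
E[α(G)] ≥ n − E[|E(G)|] = 82 − 27/4 = 301/4.
Numerically: ≈ 75.250.
(This is only a lower bound; the true E[α(G)] may be larger.)

E[α(G)] ≥ 301/4 ≈ 75.250.


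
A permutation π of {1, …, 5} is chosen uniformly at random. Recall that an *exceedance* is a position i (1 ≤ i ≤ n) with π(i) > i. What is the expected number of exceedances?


Write X = Σ_{i=1}^{5} X_i, where X_i = 1_{π(i) > i}.
For each fixed i, π(i) is uniform over {1, …, 5} (marginal of a uniform permutation), so P[π(i) > i] = (n − i)/n. Summing: Σ_{i=1}^{5} (n − i)/n = (0 + 1 + … + 4)/5 = 5(5 − 1)/(2·5) = (5 − 1)/2.
Hence E[X] = Σ_{i=1}^{5} (5 − i)/5 = 2 ≈ 2.00000.

E[X] = 2 = 2.00000.


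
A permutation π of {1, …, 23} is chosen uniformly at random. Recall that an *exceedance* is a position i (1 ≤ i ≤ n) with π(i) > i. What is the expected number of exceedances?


Write X = Σ_{i=1}^{23} X_i, where X_i = 1_{π(i) > i}.
For each fixed i, π(i) is uniform over {1, …, 23} (marginal of a uniform permutation), so P[π(i) > i] = (n − i)/n. Summing: Σ_{i=1}^{23} (n − i)/n = (0 + 1 + … + 22)/23 = 23(23 − 1)/(2·23) = (23 − 1)/2.
Hence E[X] = Σ_{i=1}^{23} (23 − i)/23 = 11 ≈ 11.000.

E[X] = 11 = 11.000.


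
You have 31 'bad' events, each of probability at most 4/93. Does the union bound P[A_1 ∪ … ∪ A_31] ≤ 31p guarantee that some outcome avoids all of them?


Union bound: P[∪_{i=1}^{31} A_i] ≤ Σ_i P[A_i] ≤ 31·p = 31·(4/93) = 4/3.
Numerically: 4/3 ≈ 1.333333.
Is 4/3 < 1? NO.
Since the bound 4/3 is ≥ 1, the union bound is uninformative here; it does NOT by itself certify existence.

31·p = 4/3 ≈ 1.333333; existence NOT certified by the union bound.


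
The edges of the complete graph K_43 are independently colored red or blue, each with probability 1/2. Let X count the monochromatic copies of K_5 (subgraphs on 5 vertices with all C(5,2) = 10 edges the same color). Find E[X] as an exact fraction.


Let X = Σ_S X_S over the C(43, 5) = 962598 subsets S of size 5, where X_S = 1 if the K_5 on S is monochromatic.
For a fixed S, the K_5 on S has C(5, 2) = 10 edges. P[all 10 edges red] = (1/2)^10, and likewise for blue, so P[monochromatic] = 2·(1/2)^10 = 2^{1 − 10} = 1/512.
Summing: E[X] = C(43, 5) · 2^{1 − 10} = 962598 · 1/512 = 481299/256.
Numerically: E[X] ≈ 1880.07422.

E[X] = C(43,5)·2^(1−C(5,2)) = 481299/256 ≈ 1880.07422.


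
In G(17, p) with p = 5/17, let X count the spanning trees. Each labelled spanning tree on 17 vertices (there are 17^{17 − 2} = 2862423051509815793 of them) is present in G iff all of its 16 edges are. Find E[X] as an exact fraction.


K_17 has 17^{17 − 2} = 2862423051509815793 labelled spanning trees.
For each such spanning tree H, let X_H = 1 if all 16 edges of H are present in G. Then P[X_H = 1] = p^{16} = (5/17)^{16} = 152587890625/48661191875666868481.
By linearity of expectation: E[X] = Σ_H E[X_H] = 2862423051509815793 · p^{16} = 2862423051509815793 · 152587890625/48661191875666868481 = 152587890625/17.
Numerically: E[X] ≈ 8.97576e+09.

E[X] = 2862423051509815793 · (5/17)^{16} = 152587890625/17 ≈ 8.97576e+09.


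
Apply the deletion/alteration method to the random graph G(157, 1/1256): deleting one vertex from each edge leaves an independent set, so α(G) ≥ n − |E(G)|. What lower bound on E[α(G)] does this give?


E[|E(G)|] = C(157, 2)·p = 12246 · (1/1256) = 39/4.
E[α(G)] ≥ n − E[|E(G)|] = 157 − 39/4 = 589/4.
Numerically: ≈ 147.250000.
(This is only a lower bound; the true E[α(G)] may be larger.)

E[α(G)] ≥ 589/4 ≈ 147.250000.


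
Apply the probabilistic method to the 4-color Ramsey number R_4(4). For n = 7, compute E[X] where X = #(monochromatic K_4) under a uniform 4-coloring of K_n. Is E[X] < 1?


E[X] = C(7, 4) · 4^{1 − 6} = 35 · 4^{−5} = 35/1024.
As a reduced fraction: E[X] = 35/1024 ≈ 0.034180.
Is E[X] < 1? YES.
Since E[X] < 1, there exists a 4-coloring of K_{7} with no monochromatic K_4; hence R_4(4) > 7.

E[X] = 35/1024 ≈ 0.034180; E[X] < 1, so R_4(4) > 7.


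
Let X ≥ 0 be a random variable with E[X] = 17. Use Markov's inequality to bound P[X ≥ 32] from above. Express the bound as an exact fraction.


μ = E[X] = 17, a = 32.
Markov: P[X ≥ 32] ≤ μ/a = (17)/32 = 17/32.
Numerically: ≈ 0.531.
(Since a = 32 > μ = 17.000, the bound 17/32 is < 1 and informative.)

P[X ≥ 32] ≤ 17/32 ≈ 0.531.


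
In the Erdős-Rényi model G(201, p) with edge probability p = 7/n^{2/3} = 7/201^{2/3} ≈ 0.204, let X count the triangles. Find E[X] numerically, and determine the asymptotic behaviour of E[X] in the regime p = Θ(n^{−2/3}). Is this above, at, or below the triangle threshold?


Number of potential triangles: C(201, 3) = 1333300.
Each occurs with probability p³ ≈ (0.204)³ ≈ 8.4898889e-03.
By linearity: E[X] = C(201, 3)·p³ ≈ 1333300 · 8.4898889e-03 ≈ 11319.56882.
Since α = 2/3 < 1, p = c/n^{2/3} ≫ 1/n is above the triangle threshold p ~ 1/n. Asymptotically E[X] ~ (c³/6)·n^{3(1−α)} = (7³/6)·n^{1} → ∞; triangles are abundant w.h.p.

E[X] ≈ 11319.56882; in regime p = Θ(1/n^{2/3}) E[X] diverges (above the triangle threshold p ~ 1/n).


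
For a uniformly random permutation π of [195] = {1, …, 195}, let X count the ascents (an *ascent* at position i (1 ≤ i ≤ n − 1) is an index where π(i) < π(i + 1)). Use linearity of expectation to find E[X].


Write X = Σ X_I over i = 1, …, 194, with X_I the indicator of one ascent.
There are 194 indicators.
For each fixed i, the pair (π(i), π(i+1)) is a uniformly random ordered pair of distinct values from {1, …, 195}; by symmetry P[π(i) < π(i+1)] = 1/2.
By linearity: E[X] = 194 · (1/2) = (195 − 1) · (1/2) = 97 ≈ 97.000000.

E[X] = 97 = 97.000000.


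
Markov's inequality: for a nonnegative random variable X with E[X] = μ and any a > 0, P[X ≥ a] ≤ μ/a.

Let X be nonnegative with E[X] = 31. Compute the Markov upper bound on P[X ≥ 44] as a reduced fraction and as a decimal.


μ = E[X] = 31, a = 44.
Markov: P[X ≥ 44] ≤ μ/a = (31)/44 = 31/44.
Numerically: ≈ 0.704545.
(Since a = 44 > μ = 31.000000, the bound 31/44 is < 1 and informative.)

P[X ≥ 44] ≤ 31/44 ≈ 0.704545.


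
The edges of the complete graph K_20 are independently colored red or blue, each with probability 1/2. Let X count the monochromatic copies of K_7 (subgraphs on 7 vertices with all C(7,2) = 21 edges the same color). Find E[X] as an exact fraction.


Let X = Σ_S X_S over the C(20, 7) = 77520 subsets S of size 7, where X_S = 1 if the K_7 on S is monochromatic.
For a fixed S, the K_7 on S has C(7, 2) = 21 edges. P[all 21 edges red] = (1/2)^21, and likewise for blue, so P[monochromatic] = 2·(1/2)^21 = 2^{1 − 21} = 1/1048576.
By linearity: E[X] = C(20, 7) · 2^{1 − 21} = 77520 · 1/1048576 = 4845/65536.
Numerically: E[X] ≈ 0.0739.

E[X] = C(20,7)·2^(1−C(7,2)) = 4845/65536 ≈ 0.0739.


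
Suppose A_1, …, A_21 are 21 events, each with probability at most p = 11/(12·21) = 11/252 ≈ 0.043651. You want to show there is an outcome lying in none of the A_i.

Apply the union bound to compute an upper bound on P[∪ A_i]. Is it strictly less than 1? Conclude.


Union bound: P[∪_{i=1}^{21} A_i] ≤ Σ_i P[A_i] ≤ 21·p = 21·(11/252) = 11/12.
Numerically: 11/12 ≈ 0.916667.
Is 11/12 < 1? YES.
Since P[∪ A_i] ≤ 11/12 < 1, the complement has P[∩ A_i^c] ≥ 1 − 11/12 = 1/12 > 0, so some outcome avoids every A_i.

21·p = 11/12 ≈ 0.916667; existence CERTIFIED by the union bound.


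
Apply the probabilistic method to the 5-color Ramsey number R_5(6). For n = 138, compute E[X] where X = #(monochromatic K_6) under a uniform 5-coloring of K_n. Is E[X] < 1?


E[X] = C(138, 6) · 5^{1 − 15} = 8592039666 · 5^{−14} = 8592039666/6103515625.
As a reduced fraction: E[X] = 8592039666/6103515625 ≈ 1.40772.
Is E[X] < 1? NO.
Since E[X] ≥ 1, the first-moment bound is inconclusive at n = 138; it does NOT by itself certify R_5(6) > 138.

E[X] = 8592039666/6103515625 ≈ 1.40772; E[X] ≥ 1; first-moment method inconclusive here.


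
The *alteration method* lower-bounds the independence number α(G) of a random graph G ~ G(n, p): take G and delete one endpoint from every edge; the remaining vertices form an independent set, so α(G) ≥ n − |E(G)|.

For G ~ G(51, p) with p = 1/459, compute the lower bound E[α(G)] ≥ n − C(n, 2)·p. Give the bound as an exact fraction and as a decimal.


E[|E(G)|] = C(51, 2)·p = 1275 · (1/459) = 25/9.
E[α(G)] ≥ n − E[|E(G)|] = 51 − 25/9 = 434/9.
Numerically: ≈ 48.222.
(This is only a lower bound; the true E[α(G)] may be larger.)

E[α(G)] ≥ 434/9 ≈ 48.222.


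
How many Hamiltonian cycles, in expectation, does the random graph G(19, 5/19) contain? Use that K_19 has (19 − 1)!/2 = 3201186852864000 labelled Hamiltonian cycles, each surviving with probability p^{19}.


K_19 has (19 − 1)!/2 = 3201186852864000 labelled Hamiltonian cycles.
For each such Hamiltonian cycle H, let X_H = 1 if all 19 edges of H are present in G. Then P[X_H = 1] = p^{19} = (5/19)^{19} = 19073486328125/1978419655660313589123979.
By linearity of expectation: E[X] = Σ_H E[X_H] = 3201186852864000 · p^{19} = 3201186852864000 · 19073486328125/1978419655660313589123979 = 61057793671875000000000000000/1978419655660313589123979.
Numerically: E[X] ≈ 30862.

E[X] = 3201186852864000 · (5/19)^{19} = 61057793671875000000000000000/1978419655660313589123979 ≈ 30862.


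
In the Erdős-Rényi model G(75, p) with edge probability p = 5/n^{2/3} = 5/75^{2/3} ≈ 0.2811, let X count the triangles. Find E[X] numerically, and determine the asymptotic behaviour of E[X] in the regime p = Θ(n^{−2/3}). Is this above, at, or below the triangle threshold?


Number of potential triangles: C(75, 3) = 67525.
Each occurs with probability p³ ≈ (0.2811)³ ≈ 2.222222e-02.
By linearity: E[X] = C(75, 3)·p³ ≈ 67525 · 2.222222e-02 ≈ 1500.5556.
Since α = 2/3 < 1, p = c/n^{2/3} ≫ 1/n is above the triangle threshold p ~ 1/n. Asymptotically E[X] ~ (c³/6)·n^{3(1−α)} = (5³/6)·n^{1} → ∞; triangles are abundant w.h.p.

E[X] ≈ 1500.5556; in regime p = Θ(1/n^{2/3}) E[X] diverges (above the triangle threshold p ~ 1/n).


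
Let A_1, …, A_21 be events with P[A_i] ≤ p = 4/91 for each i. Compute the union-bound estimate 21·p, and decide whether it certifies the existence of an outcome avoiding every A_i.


Union bound: P[∪_{i=1}^{21} A_i] ≤ Σ_i P[A_i] ≤ 21·p = 21·(4/91) = 12/13.
Numerically: 12/13 ≈ 0.923077.
Is 12/13 < 1? YES.
Since P[∪ A_i] ≤ 12/13 < 1, the complement has P[∩ A_i^c] ≥ 1 − 12/13 = 1/13 > 0, so some outcome avoids every A_i.

21·p = 12/13 ≈ 0.923077; existence CERTIFIED by the union bound.


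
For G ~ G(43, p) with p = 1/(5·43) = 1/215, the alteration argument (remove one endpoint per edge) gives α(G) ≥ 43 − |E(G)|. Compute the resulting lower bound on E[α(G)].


E[|E(G)|] = C(43, 2)·p = 903 · (1/215) = 21/5.
E[α(G)] ≥ n − E[|E(G)|] = 43 − 21/5 = 194/5.
Numerically: ≈ 38.800.
(This is only a lower bound; the true E[α(G)] may be larger.)

E[α(G)] ≥ 194/5 ≈ 38.800.


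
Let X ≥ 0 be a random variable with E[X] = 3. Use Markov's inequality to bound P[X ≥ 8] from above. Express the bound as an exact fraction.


μ = E[X] = 3, a = 8.
Markov: P[X ≥ 8] ≤ μ/a = (3)/8 = 3/8.
Numerically: ≈ 0.375.
(Since a = 8 > μ = 3.000, the bound 3/8 is < 1 and informative.)

P[X ≥ 8] ≤ 3/8 ≈ 0.375.


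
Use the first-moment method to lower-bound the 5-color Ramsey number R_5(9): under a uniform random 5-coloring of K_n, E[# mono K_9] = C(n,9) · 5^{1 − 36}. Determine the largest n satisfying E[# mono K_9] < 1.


We need C(n, 9) · 5^{1 − 36} < 1, i.e. C(n, 9) < 5^{36 − 1} = 2910383045673370361328125.
Check values of n near the boundary:
  n = 2167: C(2167, 9) = 2855899084841489792706810; 2855899084841489792706810 < 2910383045673370361328125? YES
  n = 2168: C(2168, 9) = 2867804175977929537095120; 2867804175977929537095120 < 2910383045673370361328125? YES
  n = 2169: C(2169, 9) = 2879753360044504243499683; 2879753360044504243499683 < 2910383045673370361328125? YES
  n = 2170: C(2170, 9) = 2891746779868845075610510; 2891746779868845075610510 < 2910383045673370361328125? YES
  n = 2171: C(2171, 9) = 2903784578674959601827205; 2903784578674959601827205 < 2910383045673370361328125? YES
  n = 2172: C(2172, 9) = 2915866900084148060642020; 2915866900084148060642020 < 2910383045673370361328125? NO
The largest n with C(n, 9) < 2910383045673370361328125 is n = 2171 (where E[X] = 580756915734991920365441/582076609134674072265625 ≈ 0.997733). Hence R_5(9) > 2171, i.e. R_5(9) ≥ 2172.

Largest n = 2171; hence R_5(9) > 2171.


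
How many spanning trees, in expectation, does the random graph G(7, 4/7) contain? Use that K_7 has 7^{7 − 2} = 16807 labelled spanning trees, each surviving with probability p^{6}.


K_7 has 7^{7 − 2} = 16807 labelled spanning trees.
For each such spanning tree H, let X_H = 1 if all 6 edges of H are present in G. Then P[X_H = 1] = p^{6} = (4/7)^{6} = 4096/117649.
By linearity of expectation: E[X] = Σ_H E[X_H] = 16807 · p^{6} = 16807 · 4096/117649 = 4096/7.
Numerically: E[X] ≈ 585.143.

E[X] = 16807 · (4/7)^{6} = 4096/7 ≈ 585.143.


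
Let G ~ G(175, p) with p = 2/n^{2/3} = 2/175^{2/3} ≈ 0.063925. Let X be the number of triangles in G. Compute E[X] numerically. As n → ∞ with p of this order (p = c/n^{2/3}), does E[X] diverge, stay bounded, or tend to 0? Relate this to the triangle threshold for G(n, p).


Number of potential triangles: C(175, 3) = 877975.
Each occurs with probability p³ ≈ (0.063925)³ ≈ 2.6122449e-04.
By linearity: E[X] = C(175, 3)·p³ ≈ 877975 · 2.6122449e-04 ≈ 229.34857.
Since α = 2/3 < 1, p = c/n^{2/3} ≫ 1/n is above the triangle threshold p ~ 1/n. Asymptotically E[X] ~ (c³/6)·n^{3(1−α)} = (2³/6)·n^{1} → ∞; triangles are abundant w.h.p.

E[X] ≈ 229.34857; in regime p = Θ(1/n^{2/3}) E[X] diverges (above the triangle threshold p ~ 1/n).


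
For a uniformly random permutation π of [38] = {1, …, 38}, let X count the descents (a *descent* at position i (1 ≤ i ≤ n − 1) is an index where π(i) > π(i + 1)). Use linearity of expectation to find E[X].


Write X = Σ X_I over i = 1, …, 37, with X_I the indicator of one descent.
There are 37 indicators.
For each fixed i, the pair (π(i), π(i+1)) is a uniformly random ordered pair of distinct values from {1, …, 38}; by symmetry P[π(i) > π(i+1)] = 1/2.
By linearity: E[X] = 37 · (1/2) = (38 − 1) · (1/2) = 37/2 ≈ 18.500000.

E[X] = 37/2 = 18.500000.


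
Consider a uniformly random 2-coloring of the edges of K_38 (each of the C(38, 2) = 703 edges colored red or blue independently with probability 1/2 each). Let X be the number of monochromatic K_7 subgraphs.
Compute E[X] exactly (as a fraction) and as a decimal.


Let X = Σ_S X_S over the C(38, 7) = 12620256 subsets S of size 7, where X_S = 1 if the K_7 on S is monochromatic.
For a fixed S, the K_7 on S has C(7, 2) = 21 edges. P[all 21 edges red] = (1/2)^21, and likewise for blue, so P[monochromatic] = 2·(1/2)^21 = 2^{1 − 21} = 1/1048576.
By linearity: E[X] = C(38, 7) · 2^{1 − 21} = 12620256 · 1/1048576 = 394383/32768.
Numerically: E[X] ≈ 12.036.

E[X] = C(38,7)·2^(1−C(7,2)) = 394383/32768 ≈ 12.036.


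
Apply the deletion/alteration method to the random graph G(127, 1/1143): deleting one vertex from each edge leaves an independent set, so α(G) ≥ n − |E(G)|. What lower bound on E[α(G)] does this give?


E[|E(G)|] = C(127, 2)·p = 8001 · (1/1143) = 7.
E[α(G)] ≥ n − E[|E(G)|] = 127 − 7 = 120.
Numerically: ≈ 120.0000.
(This is only a lower bound; the true E[α(G)] may be larger.)

E[α(G)] ≥ 120 ≈ 120.0000.


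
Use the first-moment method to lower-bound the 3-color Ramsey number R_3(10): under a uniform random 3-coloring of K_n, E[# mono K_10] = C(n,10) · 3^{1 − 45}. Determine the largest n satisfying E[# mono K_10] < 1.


We need C(n, 10) · 3^{1 − 45} < 1, i.e. C(n, 10) < 3^{45 − 1} = 984770902183611232881.
Check values of n near the boundary:
  n = 572: C(572, 10) = 954640815642161682606; 954640815642161682606 < 984770902183611232881? YES
  n = 573: C(573, 10) = 971597135635805762226; 971597135635805762226 < 984770902183611232881? YES
  n = 574: C(574, 10) = 988824035203816502691; 988824035203816502691 < 984770902183611232881? NO
  n = 575: C(575, 10) = 1006325345561406175305; 1006325345561406175305 < 984770902183611232881? NO
  n = 576: C(576, 10) = 1024104945306307344480; 1024104945306307344480 < 984770902183611232881? NO
The largest n with C(n, 10) < 984770902183611232881 is n = 573 (where E[X] = 35985079097622435638/36472996377170786403 ≈ 0.9866225). Hence R_3(10) > 573, i.e. R_3(10) ≥ 574.

Largest n = 573; hence R_3(10) > 573.


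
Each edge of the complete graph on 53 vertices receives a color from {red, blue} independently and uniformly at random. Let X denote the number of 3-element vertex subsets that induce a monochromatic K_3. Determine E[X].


Let X = Σ_S X_S over the C(53, 3) = 23426 subsets S of size 3, where X_S = 1 if the K_3 on S is monochromatic.
For a fixed S, the K_3 on S has C(3, 2) = 3 edges. P[all 3 edges red] = (1/2)^3, and likewise for blue, so P[monochromatic] = 2·(1/2)^3 = 2^{1 − 3} = 1/4.
By linearity: E[X] = C(53, 3) · 2^{1 − 3} = 23426 · 1/4 = 11713/2.
Numerically: E[X] ≈ 5856.50000.

E[X] = C(53,3)·2^(1−C(3,2)) = 11713/2 ≈ 5856.50000.


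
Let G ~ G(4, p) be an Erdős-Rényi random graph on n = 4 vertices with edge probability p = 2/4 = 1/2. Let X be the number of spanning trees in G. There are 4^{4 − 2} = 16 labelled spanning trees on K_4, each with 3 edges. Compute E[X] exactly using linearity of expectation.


K_4 has 4^{4 − 2} = 16 labelled spanning trees.
For each such spanning tree H, let X_H = 1 if all 3 edges of H are present in G. Then P[X_H = 1] = p^{3} = (1/2)^{3} = 1/8.
Summing the indicators: E[X] = Σ_H E[X_H] = 16 · p^{3} = 16 · 1/8 = 2.
Numerically: E[X] ≈ 2.

E[X] = 16 · (1/2)^{3} = 2 ≈ 2.


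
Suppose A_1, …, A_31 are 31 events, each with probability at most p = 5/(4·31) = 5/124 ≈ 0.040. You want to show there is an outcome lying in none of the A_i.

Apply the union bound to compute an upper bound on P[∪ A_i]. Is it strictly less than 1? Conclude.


Union bound: P[∪_{i=1}^{31} A_i] ≤ Σ_i P[A_i] ≤ 31·p = 31·(5/124) = 5/4.
Numerically: 5/4 ≈ 1.250.
Is 5/4 < 1? NO.
Since the bound 5/4 is ≥ 1, the union bound is uninformative here; it does NOT by itself certify existence.

31·p = 5/4 ≈ 1.250; existence NOT certified by the union bound.


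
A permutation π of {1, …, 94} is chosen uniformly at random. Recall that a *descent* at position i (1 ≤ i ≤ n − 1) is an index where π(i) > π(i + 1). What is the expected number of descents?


Write X = Σ X_I over i = 1, …, 93, with X_I the indicator of one descent.
There are 93 indicators.
For each fixed i, the pair (π(i), π(i+1)) is a uniformly random ordered pair of distinct values from {1, …, 94}; by symmetry P[π(i) > π(i+1)] = 1/2.
By linearity: E[X] = 93 · (1/2) = (94 − 1) · (1/2) = 93/2 ≈ 46.5000.

E[X] = 93/2 = 46.5000.


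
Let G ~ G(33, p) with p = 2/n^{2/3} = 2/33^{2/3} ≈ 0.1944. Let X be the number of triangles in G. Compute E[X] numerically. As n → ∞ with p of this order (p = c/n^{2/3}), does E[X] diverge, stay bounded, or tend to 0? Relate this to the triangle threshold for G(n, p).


Number of potential triangles: C(33, 3) = 5456.
Each occurs with probability p³ ≈ (0.1944)³ ≈ 7.3461892e-03.
By linearity: E[X] = C(33, 3)·p³ ≈ 5456 · 7.3461892e-03 ≈ 40.08081.
Since α = 2/3 < 1, p = c/n^{2/3} ≫ 1/n is above the triangle threshold p ~ 1/n. Asymptotically E[X] ~ (c³/6)·n^{3(1−α)} = (2³/6)·n^{1} → ∞; triangles are abundant w.h.p.

E[X] ≈ 40.08081; in regime p = Θ(1/n^{2/3}) E[X] diverges (above the triangle threshold p ~ 1/n).


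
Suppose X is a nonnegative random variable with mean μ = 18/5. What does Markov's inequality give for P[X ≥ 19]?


μ = E[X] = 18/5, a = 19.
Markov: P[X ≥ 19] ≤ μ/a = (18/5)/19 = 18/95.
Numerically: ≈ 0.1895.
(Since a = 19 > μ = 3.6000, the bound 18/95 is < 1 and informative.)

P[X ≥ 19] ≤ 18/95 ≈ 0.1895.


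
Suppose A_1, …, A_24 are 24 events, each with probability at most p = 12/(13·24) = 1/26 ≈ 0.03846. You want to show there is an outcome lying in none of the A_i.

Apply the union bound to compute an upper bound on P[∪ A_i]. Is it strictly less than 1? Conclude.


Union bound: P[∪_{i=1}^{24} A_i] ≤ Σ_i P[A_i] ≤ 24·p = 24·(1/26) = 12/13.
Numerically: 12/13 ≈ 0.92308.
Is 12/13 < 1? YES.
Since P[∪ A_i] ≤ 12/13 < 1, the complement has P[∩ A_i^c] ≥ 1 − 12/13 = 1/13 > 0, so some outcome avoids every A_i.

24·p = 12/13 ≈ 0.92308; existence CERTIFIED by the union bound.


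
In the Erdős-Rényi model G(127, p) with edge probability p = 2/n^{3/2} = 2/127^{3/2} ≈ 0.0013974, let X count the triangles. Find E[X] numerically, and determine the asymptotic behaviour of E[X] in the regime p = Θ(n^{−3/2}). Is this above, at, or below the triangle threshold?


Number of potential triangles: C(127, 3) = 333375.
Each occurs with probability p³ ≈ (0.0013974)³ ≈ 2.7288097e-09.
By linearity: E[X] = C(127, 3)·p³ ≈ 333375 · 2.7288097e-09 ≈ 0.00091.
Since α = 3/2 > 1, p = c/n^{3/2} = o(1/n) is below the triangle threshold p ~ 1/n. Asymptotically E[X] ~ (c³/6)·n^{3(1−α)} = (2³/6)·n^{-1.5} → 0, so by Markov's inequality G has no triangles w.h.p.

E[X] ≈ 0.00091; in regime p = Θ(1/n^{3/2}) E[X] tends to 0 (below the triangle threshold p ~ 1/n).


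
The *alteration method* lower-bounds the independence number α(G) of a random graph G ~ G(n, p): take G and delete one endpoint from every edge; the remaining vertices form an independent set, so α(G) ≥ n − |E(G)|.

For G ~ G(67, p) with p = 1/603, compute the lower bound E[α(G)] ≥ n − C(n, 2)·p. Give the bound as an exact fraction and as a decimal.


E[|E(G)|] = C(67, 2)·p = 2211 · (1/603) = 11/3.
E[α(G)] ≥ n − E[|E(G)|] = 67 − 11/3 = 190/3.
Numerically: ≈ 63.33333.
(This is only a lower bound; the true E[α(G)] may be larger.)

E[α(G)] ≥ 190/3 ≈ 63.33333.


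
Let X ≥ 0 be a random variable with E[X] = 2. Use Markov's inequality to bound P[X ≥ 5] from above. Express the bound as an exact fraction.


μ = E[X] = 2, a = 5.
Markov: P[X ≥ 5] ≤ μ/a = (2)/5 = 2/5.
Numerically: ≈ 0.4000.
(Since a = 5 > μ = 2.0000, the bound 2/5 is < 1 and informative.)

P[X ≥ 5] ≤ 2/5 ≈ 0.4000.


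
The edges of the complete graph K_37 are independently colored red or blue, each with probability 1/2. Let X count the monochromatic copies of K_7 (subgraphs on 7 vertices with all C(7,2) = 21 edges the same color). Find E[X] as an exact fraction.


Let X = Σ_S X_S over the C(37, 7) = 10295472 subsets S of size 7, where X_S = 1 if the K_7 on S is monochromatic.
For a fixed S, the K_7 on S has C(7, 2) = 21 edges. P[all 21 edges red] = (1/2)^21, and likewise for blue, so P[monochromatic] = 2·(1/2)^21 = 2^{1 − 21} = 1/1048576.
Summing: E[X] = C(37, 7) · 2^{1 − 21} = 10295472 · 1/1048576 = 643467/65536.
Numerically: E[X] ≈ 9.818527.

E[X] = C(37,7)·2^(1−C(7,2)) = 643467/65536 ≈ 9.818527.


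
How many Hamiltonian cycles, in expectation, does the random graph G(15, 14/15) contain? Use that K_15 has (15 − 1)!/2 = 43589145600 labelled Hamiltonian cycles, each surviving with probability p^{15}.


K_15 has (15 − 1)!/2 = 43589145600 labelled Hamiltonian cycles.
For each such Hamiltonian cycle H, let X_H = 1 if all 15 edges of H are present in G. Then P[X_H = 1] = p^{15} = (14/15)^{15} = 155568095557812224/437893890380859375.
By linearity: E[X] = Σ_H E[X_H] = 43589145600 · p^{15} = 43589145600 · 155568095557812224/437893890380859375 = 1116227221067356419653632/72081298828125.
Numerically: E[X] ≈ 1.54857e+10.

E[X] = 43589145600 · (14/15)^{15} = 1116227221067356419653632/72081298828125 ≈ 1.54857e+10.


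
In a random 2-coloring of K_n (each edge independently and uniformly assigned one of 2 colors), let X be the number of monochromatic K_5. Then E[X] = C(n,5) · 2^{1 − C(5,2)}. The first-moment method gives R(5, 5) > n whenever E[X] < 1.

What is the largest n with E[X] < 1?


We need C(n, 5) · 2^{1 − 10} < 1, i.e. C(n, 5) < 2^{10 − 1} = 512.
Check values of n near the boundary:
  n = 5: C(5, 5) = 1; 1 < 512? YES
  n = 6: C(6, 5) = 6; 6 < 512? YES
  n = 7: C(7, 5) = 21; 21 < 512? YES
  n = 8: C(8, 5) = 56; 56 < 512? YES
  n = 9: C(9, 5) = 126; 126 < 512? YES
  n = 10: C(10, 5) = 252; 252 < 512? YES
  n = 11: C(11, 5) = 462; 462 < 512? YES
  n = 12: C(12, 5) = 792; 792 < 512? NO
  n = 13: C(13, 5) = 1287; 1287 < 512? NO
  n = 14: C(14, 5) = 2002; 2002 < 512? NO
The largest n with C(n, 5) < 512 is n = 11 (where E[X] = 231/256 ≈ 0.90234). Hence R(5, 5) > 11, i.e. R(5, 5) ≥ 12.

Largest n = 11; hence R(5, 5) > 11.


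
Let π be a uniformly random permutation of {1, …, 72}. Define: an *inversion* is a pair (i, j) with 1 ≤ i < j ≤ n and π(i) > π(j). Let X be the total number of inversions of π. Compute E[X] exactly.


Write X = Σ X_I over the C(72, 2) = 2556 pairs i < j, with X_I the indicator of one inversion.
There are 2556 indicators.
For each fixed pair i < j, the values π(i) and π(j) are two distinct elements of {1, …, 72} in uniformly random order; by symmetry P[π(i) > π(j)] = 1/2.
By linearity: E[X] = 2556 · (1/2) = C(72, 2) · (1/2) = 2556/2 = 1278 ≈ 1278.0000.

E[X] = 1278 = 1278.0000.


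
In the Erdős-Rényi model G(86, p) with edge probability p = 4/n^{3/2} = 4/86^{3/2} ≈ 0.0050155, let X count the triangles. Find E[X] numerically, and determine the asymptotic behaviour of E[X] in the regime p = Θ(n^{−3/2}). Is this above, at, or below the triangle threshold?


Number of potential triangles: C(86, 3) = 102340.
Each occurs with probability p³ ≈ (0.0050155)³ ≈ 1.2616443e-07.
By linearity: E[X] = C(86, 3)·p³ ≈ 102340 · 1.2616443e-07 ≈ 0.01291.
Since α = 3/2 > 1, p = c/n^{3/2} = o(1/n) is below the triangle threshold p ~ 1/n. Asymptotically E[X] ~ (c³/6)·n^{3(1−α)} = (4³/6)·n^{-1.5} → 0, so by Markov's inequality G has no triangles w.h.p.

E[X] ≈ 0.01291; in regime p = Θ(1/n^{3/2}) E[X] tends to 0 (below the triangle threshold p ~ 1/n).


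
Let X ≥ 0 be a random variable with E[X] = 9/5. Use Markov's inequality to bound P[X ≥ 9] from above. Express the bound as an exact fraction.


μ = E[X] = 9/5, a = 9.
Markov: P[X ≥ 9] ≤ μ/a = (9/5)/9 = 1/5.
Numerically: ≈ 0.200000.
(Since a = 9 > μ = 1.800000, the bound 1/5 is < 1 and informative.)

P[X ≥ 9] ≤ 1/5 ≈ 0.200000.


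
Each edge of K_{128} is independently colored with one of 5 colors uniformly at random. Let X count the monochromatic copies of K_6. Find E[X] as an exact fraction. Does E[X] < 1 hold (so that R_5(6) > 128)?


E[X] = C(128, 6) · 5^{1 − 15} = 5423611200 · 5^{−14} = 5423611200/6103515625.
As a reduced fraction: E[X] = 216944448/244140625 ≈ 0.8886045.
Is E[X] < 1? YES.
Since E[X] < 1, there exists a 5-coloring of K_{128} with no monochromatic K_6; hence R_5(6) > 128.

E[X] = 216944448/244140625 ≈ 0.8886045; E[X] < 1, so R_5(6) > 128.


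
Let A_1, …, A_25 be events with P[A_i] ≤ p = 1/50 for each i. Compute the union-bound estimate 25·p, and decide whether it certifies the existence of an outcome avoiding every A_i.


Union bound: P[∪_{i=1}^{25} A_i] ≤ Σ_i P[A_i] ≤ 25·p = 25·(1/50) = 1/2.
Numerically: 1/2 ≈ 0.500000.
Is 1/2 < 1? YES.
Since P[∪ A_i] ≤ 1/2 < 1, the complement has P[∩ A_i^c] ≥ 1 − 1/2 = 1/2 > 0, so some outcome avoids every A_i.

25·p = 1/2 ≈ 0.500000; existence CERTIFIED by the union bound.


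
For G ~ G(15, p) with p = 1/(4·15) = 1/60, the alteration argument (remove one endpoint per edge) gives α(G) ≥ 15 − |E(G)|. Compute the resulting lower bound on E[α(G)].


E[|E(G)|] = C(15, 2)·p = 105 · (1/60) = 7/4.
E[α(G)] ≥ n − E[|E(G)|] = 15 − 7/4 = 53/4.
Numerically: ≈ 13.250000.
(This is only a lower bound; the true E[α(G)] may be larger.)

E[α(G)] ≥ 53/4 ≈ 13.250000.


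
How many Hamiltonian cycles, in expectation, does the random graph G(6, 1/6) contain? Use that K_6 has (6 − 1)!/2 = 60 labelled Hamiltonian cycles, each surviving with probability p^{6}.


K_6 has (6 − 1)!/2 = 60 labelled Hamiltonian cycles.
For each such Hamiltonian cycle H, let X_H = 1 if all 6 edges of H are present in G. Then P[X_H = 1] = p^{6} = (1/6)^{6} = 1/46656.
Summing the indicators: E[X] = Σ_H E[X_H] = 60 · p^{6} = 60 · 1/46656 = 5/3888.
Numerically: E[X] ≈ 0.001286.

E[X] = 60 · (1/6)^{6} = 5/3888 ≈ 0.001286.


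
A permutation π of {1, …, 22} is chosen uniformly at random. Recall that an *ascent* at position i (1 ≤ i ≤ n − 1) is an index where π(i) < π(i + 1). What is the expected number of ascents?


Write X = Σ X_I over i = 1, …, 21, with X_I the indicator of one ascent.
There are 21 indicators.
For each fixed i, the pair (π(i), π(i+1)) is a uniformly random ordered pair of distinct values from {1, …, 22}; by symmetry P[π(i) < π(i+1)] = 1/2.
By linearity: E[X] = 21 · (1/2) = (22 − 1) · (1/2) = 21/2 ≈ 10.500000.

E[X] = 21/2 = 10.500000.


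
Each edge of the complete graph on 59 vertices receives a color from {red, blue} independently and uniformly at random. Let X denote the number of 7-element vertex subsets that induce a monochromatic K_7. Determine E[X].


Let X = Σ_S X_S over the C(59, 7) = 341149446 subsets S of size 7, where X_S = 1 if the K_7 on S is monochromatic.
For a fixed S, the K_7 on S has C(7, 2) = 21 edges. P[all 21 edges red] = (1/2)^21, and likewise for blue, so P[monochromatic] = 2·(1/2)^21 = 2^{1 − 21} = 1/1048576.
By linearity of expectation: E[X] = C(59, 7) · 2^{1 − 21} = 341149446 · 1/1048576 = 170574723/524288.
Numerically: E[X] ≈ 325.3455.

E[X] = C(59,7)·2^(1−C(7,2)) = 170574723/524288 ≈ 325.3455.


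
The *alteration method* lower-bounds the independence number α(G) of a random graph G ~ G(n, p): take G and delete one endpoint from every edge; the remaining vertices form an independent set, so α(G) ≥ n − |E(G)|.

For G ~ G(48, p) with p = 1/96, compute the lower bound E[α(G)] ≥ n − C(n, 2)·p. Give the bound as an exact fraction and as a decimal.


E[|E(G)|] = C(48, 2)·p = 1128 · (1/96) = 47/4.
E[α(G)] ≥ n − E[|E(G)|] = 48 − 47/4 = 145/4.
Numerically: ≈ 36.2500.
(This is only a lower bound; the true E[α(G)] may be larger.)

E[α(G)] ≥ 145/4 ≈ 36.2500.


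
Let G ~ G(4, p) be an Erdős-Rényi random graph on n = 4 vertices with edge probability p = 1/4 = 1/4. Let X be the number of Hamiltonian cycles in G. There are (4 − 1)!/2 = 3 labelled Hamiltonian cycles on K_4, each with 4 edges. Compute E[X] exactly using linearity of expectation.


K_4 has (4 − 1)!/2 = 3 labelled Hamiltonian cycles.
For each such Hamiltonian cycle H, let X_H = 1 if all 4 edges of H are present in G. Then P[X_H = 1] = p^{4} = (1/4)^{4} = 1/256.
By linearity: E[X] = Σ_H E[X_H] = 3 · p^{4} = 3 · 1/256 = 3/256.
Numerically: E[X] ≈ 0.011719.

E[X] = 3 · (1/4)^{4} = 3/256 ≈ 0.011719.


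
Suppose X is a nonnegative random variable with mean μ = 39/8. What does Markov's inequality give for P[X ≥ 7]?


μ = E[X] = 39/8, a = 7.
Markov: P[X ≥ 7] ≤ μ/a = (39/8)/7 = 39/56.
Numerically: ≈ 0.69643.
(Since a = 7 > μ = 4.87500, the bound 39/56 is < 1 and informative.)

P[X ≥ 7] ≤ 39/56 ≈ 0.69643.


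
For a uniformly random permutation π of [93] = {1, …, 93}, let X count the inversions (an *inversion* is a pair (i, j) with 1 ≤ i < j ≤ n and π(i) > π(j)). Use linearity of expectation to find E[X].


Write X = Σ X_I over the C(93, 2) = 4278 pairs i < j, with X_I the indicator of one inversion.
There are 4278 indicators.
For each fixed pair i < j, the values π(i) and π(j) are two distinct elements of {1, …, 93} in uniformly random order; by symmetry P[π(i) > π(j)] = 1/2.
By linearity: E[X] = 4278 · (1/2) = C(93, 2) · (1/2) = 4278/2 = 2139 ≈ 2139.0000.

E[X] = 2139 = 2139.0000.


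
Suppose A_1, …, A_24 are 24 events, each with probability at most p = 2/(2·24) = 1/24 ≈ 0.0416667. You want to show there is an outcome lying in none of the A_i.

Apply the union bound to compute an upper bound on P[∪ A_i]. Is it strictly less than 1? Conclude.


Union bound: P[∪_{i=1}^{24} A_i] ≤ Σ_i P[A_i] ≤ 24·p = 24·(1/24) = 1.
Numerically: 1 ≈ 1.0000000.
Is 1 < 1? NO.
Since the bound 1 is ≥ 1, the union bound is uninformative here; it does NOT by itself certify existence.

24·p = 1 ≈ 1.0000000; existence NOT certified by the union bound.


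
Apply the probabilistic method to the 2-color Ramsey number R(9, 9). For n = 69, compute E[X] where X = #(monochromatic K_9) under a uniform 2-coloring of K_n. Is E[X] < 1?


E[X] = C(69, 9) · 2^{1 − 36} = 56672074888 · 2^{−35} = 56672074888/34359738368.
As a reduced fraction: E[X] = 7084009361/4294967296 ≈ 1.649374.
Is E[X] < 1? NO.
Since E[X] ≥ 1, the first-moment bound is inconclusive at n = 69; it does NOT by itself certify R(9, 9) > 69.

E[X] = 7084009361/4294967296 ≈ 1.649374; E[X] ≥ 1; first-moment method inconclusive here.


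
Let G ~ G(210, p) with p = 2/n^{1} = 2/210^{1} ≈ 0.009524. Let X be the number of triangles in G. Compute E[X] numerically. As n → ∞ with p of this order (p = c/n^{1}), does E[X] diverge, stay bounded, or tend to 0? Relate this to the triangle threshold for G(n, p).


Number of potential triangles: C(210, 3) = 1521520.
Each occurs with probability p³ ≈ (0.009524)³ ≈ 8.638376e-07.
By linearity: E[X] = C(210, 3)·p³ ≈ 1521520 · 8.638376e-07 ≈ 1.3143.
Here α = 1, so p = 2/n is exactly at the triangle threshold p ~ 1/n. Asymptotically E[X] → c³/6 = 2³/6 = 4/3 ≈ 1.3333, a bounded constant. In this regime the triangle count is asymptotically Poisson(c³/6).

E[X] ≈ 1.3143; in regime p = Θ(1/n^{1}) E[X] stays bounded (at the triangle threshold p ~ 1/n).


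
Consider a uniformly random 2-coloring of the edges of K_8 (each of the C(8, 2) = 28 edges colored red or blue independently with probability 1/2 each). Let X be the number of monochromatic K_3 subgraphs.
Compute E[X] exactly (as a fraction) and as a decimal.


Let X = Σ_S X_S over the C(8, 3) = 56 subsets S of size 3, where X_S = 1 if the K_3 on S is monochromatic.
For a fixed S, the K_3 on S has C(3, 2) = 3 edges. P[all 3 edges red] = (1/2)^3, and likewise for blue, so P[monochromatic] = 2·(1/2)^3 = 2^{1 − 3} = 1/4.
By linearity: E[X] = C(8, 3) · 2^{1 − 3} = 56 · 1/4 = 14.
Numerically: E[X] ≈ 14.000.

E[X] = C(8,3)·2^(1−C(3,2)) = 14 ≈ 14.000.
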